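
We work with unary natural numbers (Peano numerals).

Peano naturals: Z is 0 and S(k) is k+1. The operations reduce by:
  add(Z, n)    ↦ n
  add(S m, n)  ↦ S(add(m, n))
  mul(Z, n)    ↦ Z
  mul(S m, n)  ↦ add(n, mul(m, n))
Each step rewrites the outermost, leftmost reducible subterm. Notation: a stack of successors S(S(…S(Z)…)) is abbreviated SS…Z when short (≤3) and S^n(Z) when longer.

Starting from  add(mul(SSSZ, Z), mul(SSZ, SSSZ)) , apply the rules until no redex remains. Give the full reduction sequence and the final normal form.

  start: add(mul(SSSZ, Z), mul(SSZ, SSSZ))
  step 1: add(add(Z, mul(SSZ, Z)), mul(SSZ, SSSZ))
  step 2: add(mul(SSZ, Z), mul(SSZ, SSSZ))
  step 3: add(add(Z, mul(SZ, Z)), mul(SSZ, SSSZ))
  step 4: add(mul(SZ, Z), mul(SSZ, SSSZ))
  step 5: add(add(Z, mul(Z, Z)), mul(SSZ, SSSZ))
  step 6: add(mul(Z, Z), mul(SSZ, SSSZ))
  step 7: add(Z, mul(SSZ, SSSZ))
  step 8: mul(SSZ, SSSZ)
  step 9: add(SSSZ, mul(SZ, SSSZ))
  step 10: S(add(SSZ, mul(SZ, SSSZ)))
  step 11: S(S(add(SZ, mul(SZ, SSSZ))))
  step 12: S(S(S(add(Z, mul(SZ, SSSZ)))))
  step 13: S(S(S(mul(SZ, SSSZ))))
  step 14: S(S(S(add(SSSZ, mul(Z, SSSZ)))))
  step 15: S(S(S(S(add(SSZ, mul(Z, SSSZ))))))
  step 16: S(S(S(S(S(add(SZ, mul(Z, SSSZ)))))))
  step 17: S(S(S(S(S(S(add(Z, mul(Z, SSSZ))))))))
  step 18: S(S(S(S(S(S(mul(Z, SSSZ)))))))
  step 19: S^6(Z)

Answer: normal form = S^6(Z)  (in 19 steps)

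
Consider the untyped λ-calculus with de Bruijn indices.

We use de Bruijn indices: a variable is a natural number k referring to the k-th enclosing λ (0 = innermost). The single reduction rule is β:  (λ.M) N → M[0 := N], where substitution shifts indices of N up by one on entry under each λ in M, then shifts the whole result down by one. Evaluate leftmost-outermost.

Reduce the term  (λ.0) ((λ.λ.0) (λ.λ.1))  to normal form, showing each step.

  start: (λ.0) ((λ.λ.0) (λ.λ.1))
  step 1: (λ.λ.0) (λ.λ.1)
  step 2: λ.0

Answer: normal form = λ.0  (in 2 steps)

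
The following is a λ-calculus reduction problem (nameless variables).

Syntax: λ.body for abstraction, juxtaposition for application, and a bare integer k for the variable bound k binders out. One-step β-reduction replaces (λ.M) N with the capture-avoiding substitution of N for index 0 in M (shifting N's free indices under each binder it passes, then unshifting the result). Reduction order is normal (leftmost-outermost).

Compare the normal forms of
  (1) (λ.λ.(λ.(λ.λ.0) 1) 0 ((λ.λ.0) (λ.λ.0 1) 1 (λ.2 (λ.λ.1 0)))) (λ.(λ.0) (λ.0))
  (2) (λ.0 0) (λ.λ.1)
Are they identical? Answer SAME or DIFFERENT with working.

Answer: DIFFERENT — A ⇓ λ.λ.0, B ⇓ λ.λ.λ.1

Derivation:
Term A:
  start: (λ.λ.(λ.(λ.λ.0) 1) 0 ((λ.λ.0) (λ.λ.0 1) 1 (λ.2 (λ.λ.1 0)))) (λ.(λ.0) (λ.0))
  [1] λ.(λ.(λ.λ.0) 1) 0 ((λ.λ.0) (λ.λ.0 1) (λ.(λ.0) (λ.0)) (λ.(λ.(λ.0) (λ.0)) (λ.λ.1 0)))
  [2] λ.(λ.λ.0) 0 ((λ.λ.0) (λ.λ.0 1) (λ.(λ.0) (λ.0)) (λ.(λ.(λ.0) (λ.0)) (λ.λ.1 0)))
  [3] λ.(λ.0) ((λ.λ.0) (λ.λ.0 1) (λ.(λ.0) (λ.0)) (λ.(λ.(λ.0) (λ.0)) (λ.λ.1 0)))
  [4] λ.(λ.λ.0) (λ.λ.0 1) (λ.(λ.0) (λ.0)) (λ.(λ.(λ.0) (λ.0)) (λ.λ.1 0))
  [5] λ.(λ.0) (λ.(λ.0) (λ.0)) (λ.(λ.(λ.0) (λ.0)) (λ.λ.1 0))
  [6] λ.(λ.(λ.0) (λ.0)) (λ.(λ.(λ.0) (λ.0)) (λ.λ.1 0))
  [7] λ.(λ.0) (λ.0)
  [8] λ.λ.0

Term B:
  start: (λ.0 0) (λ.λ.1)
  [1] (λ.λ.1) (λ.λ.1)
  [2] λ.λ.λ.1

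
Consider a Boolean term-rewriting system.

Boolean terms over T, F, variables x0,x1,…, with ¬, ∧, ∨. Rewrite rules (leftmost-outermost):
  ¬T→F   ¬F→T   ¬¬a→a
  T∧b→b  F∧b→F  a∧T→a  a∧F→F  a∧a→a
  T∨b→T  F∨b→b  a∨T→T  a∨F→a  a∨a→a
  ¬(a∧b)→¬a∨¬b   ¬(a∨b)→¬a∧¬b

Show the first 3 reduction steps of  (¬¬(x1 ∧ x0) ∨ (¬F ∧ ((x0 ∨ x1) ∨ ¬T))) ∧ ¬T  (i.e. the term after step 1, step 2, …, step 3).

  start: (¬¬(x1 ∧ x0) ∨ (¬F ∧ ((x0 ∨ x1) ∨ ¬T))) ∧ ¬T
  →1  ((x1 ∧ x0) ∨ (¬F ∧ ((x0 ∨ x1) ∨ ¬T))) ∧ ¬T
  →2  ((x1 ∧ x0) ∨ (T ∧ ((x0 ∨ x1) ∨ ¬T))) ∧ ¬T
  →3  ((x1 ∧ x0) ∨ ((x0 ∨ x1) ∨ ¬T)) ∧ ¬T

Answer: after 3 steps: ((x1 ∧ x0) ∨ ((x0 ∨ x1) ∨ ¬T)) ∧ ¬T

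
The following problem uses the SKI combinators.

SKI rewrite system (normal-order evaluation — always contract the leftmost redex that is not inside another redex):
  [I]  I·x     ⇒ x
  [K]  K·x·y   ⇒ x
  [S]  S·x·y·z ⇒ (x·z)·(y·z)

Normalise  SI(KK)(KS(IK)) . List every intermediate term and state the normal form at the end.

  start: SI(KK)(KS(IK))
  [1] I(KS(IK))(KK(KS(IK)))
  [2] KS(IK)(KK(KS(IK)))
  [3] S(KK(KS(IK)))
  [4] SK

Answer: normal form = SK  (in 4 steps)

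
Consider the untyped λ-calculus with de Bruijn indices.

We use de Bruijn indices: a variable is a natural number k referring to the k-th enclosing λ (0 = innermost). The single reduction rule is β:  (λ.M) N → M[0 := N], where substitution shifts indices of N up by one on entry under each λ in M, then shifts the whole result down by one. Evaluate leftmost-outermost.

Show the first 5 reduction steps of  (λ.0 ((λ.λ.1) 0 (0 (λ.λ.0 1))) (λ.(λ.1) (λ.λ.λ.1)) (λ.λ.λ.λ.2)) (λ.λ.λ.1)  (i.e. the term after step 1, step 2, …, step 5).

Answer: after 5 steps: λ.0

Working:
  start: (λ.0 ((λ.λ.1) 0 (0 (λ.λ.0 1))) (λ.(λ.1) (λ.λ.λ.1)) (λ.λ.λ.λ.2)) (λ.λ.λ.1)
  →1  (λ.λ.λ.1) ((λ.λ.1) (λ.λ.λ.1) ((λ.λ.λ.1) (λ.λ.0 1))) (λ.(λ.1) (λ.λ.λ.1)) (λ.λ.λ.λ.2)
  →2  (λ.λ.1) (λ.(λ.1) (λ.λ.λ.1)) (λ.λ.λ.λ.2)
  →3  (λ.λ.(λ.1) (λ.λ.λ.1)) (λ.λ.λ.λ.2)
  →4  λ.(λ.1) (λ.λ.λ.1)
  →5  λ.0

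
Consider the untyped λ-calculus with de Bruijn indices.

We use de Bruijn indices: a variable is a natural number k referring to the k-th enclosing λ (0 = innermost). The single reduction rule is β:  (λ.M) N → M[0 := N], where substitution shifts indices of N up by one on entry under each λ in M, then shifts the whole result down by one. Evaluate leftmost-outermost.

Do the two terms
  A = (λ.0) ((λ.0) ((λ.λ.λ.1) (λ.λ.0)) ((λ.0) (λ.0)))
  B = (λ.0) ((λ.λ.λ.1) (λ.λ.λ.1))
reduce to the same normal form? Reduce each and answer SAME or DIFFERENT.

Term A:
  start: (λ.0) ((λ.0) ((λ.λ.λ.1) (λ.λ.0)) ((λ.0) (λ.0)))
  step 1: (λ.0) ((λ.λ.λ.1) (λ.λ.0)) ((λ.0) (λ.0))
  step 2: (λ.λ.λ.1) (λ.λ.0) ((λ.0) (λ.0))
  step 3: (λ.λ.1) ((λ.0) (λ.0))
  step 4: λ.(λ.0) (λ.0)
  step 5: λ.λ.0

Term B:
  start: (λ.0) ((λ.λ.λ.1) (λ.λ.λ.1))
  step 1: (λ.λ.λ.1) (λ.λ.λ.1)
  step 2: λ.λ.1

Answer: DIFFERENT — A ⇓ λ.λ.0, B ⇓ λ.λ.1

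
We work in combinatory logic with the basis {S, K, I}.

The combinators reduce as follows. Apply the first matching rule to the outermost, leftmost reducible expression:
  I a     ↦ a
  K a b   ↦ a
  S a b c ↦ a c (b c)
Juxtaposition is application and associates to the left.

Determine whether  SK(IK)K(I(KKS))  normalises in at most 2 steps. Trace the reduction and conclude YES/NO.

  start: SK(IK)K(I(KKS))
  step 1: KK(IKK)(I(KKS))
  step 2: K(I(KKS))

Answer: NO — after 2 steps the term is K(I(KKS)), not yet normal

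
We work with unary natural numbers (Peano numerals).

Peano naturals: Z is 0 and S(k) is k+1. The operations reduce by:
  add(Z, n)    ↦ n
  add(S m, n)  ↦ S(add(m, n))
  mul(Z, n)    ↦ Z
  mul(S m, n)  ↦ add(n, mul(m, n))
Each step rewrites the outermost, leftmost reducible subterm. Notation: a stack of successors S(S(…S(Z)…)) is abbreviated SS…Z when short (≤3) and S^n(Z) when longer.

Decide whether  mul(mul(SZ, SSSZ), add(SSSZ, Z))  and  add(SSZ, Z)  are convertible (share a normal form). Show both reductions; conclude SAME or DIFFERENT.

Term A:
  start: mul(mul(SZ, SSSZ), add(SSSZ, Z))
  step 1: mul(add(SSSZ, mul(Z, SSSZ)), add(SSSZ, Z))
  step 2: mul(S(add(SSZ, mul(Z, SSSZ))), add(SSSZ, Z))
  step 3: add(add(SSSZ, Z), mul(add(SSZ, mul(Z, SSSZ)), add(SSSZ, Z)))
  step 4: add(S(add(SSZ, Z)), mul(add(SSZ, mul(Z, SSSZ)), add(SSSZ, Z)))
  step 5: S(add(add(SSZ, Z), mul(add(SSZ, mul(Z, SSSZ)), add(SSSZ, Z))))
  step 6: S(add(S(add(SZ, Z)), mul(add(SSZ, mul(Z, SSSZ)), add(SSSZ, Z))))
  step 7: S(S(add(add(SZ, Z), mul(add(SSZ, mul(Z, SSSZ)), add(SSSZ, Z)))))
  step 8: S(S(add(S(add(Z, Z)), mul(add(SSZ, mul(Z, SSSZ)), add(SSSZ, Z)))))
  step 9: S(S(S(add(add(Z, Z), mul(add(SSZ, mul(Z, SSSZ)), add(SSSZ, Z))))))
  step 10: S(S(S(add(Z, mul(add(SSZ, mul(Z, SSSZ)), add(SSSZ, Z))))))
  step 11: S(S(S(mul(add(SSZ, mul(Z, SSSZ)), add(SSSZ, Z)))))
  step 12: S(S(S(mul(S(add(SZ, mul(Z, SSSZ))), add(SSSZ, Z)))))
  step 13: S(S(S(add(add(SSSZ, Z), mul(add(SZ, mul(Z, SSSZ)), add(SSSZ, Z))))))
  step 14: S(S(S(add(S(add(SSZ, Z)), mul(add(SZ, mul(Z, SSSZ)), add(SSSZ, Z))))))
  step 15: S(S(S(S(add(add(SSZ, Z), mul(add(SZ, mul(Z, SSSZ)), add(SSSZ, Z)))))))
  step 16: S(S(S(S(add(S(add(SZ, Z)), mul(add(SZ, mul(Z, SSSZ)), add(SSSZ, Z)))))))
  step 17: S(S(S(S(S(add(add(SZ, Z), mul(add(SZ, mul(Z, SSSZ)), add(SSSZ, Z))))))))
  step 18: S(S(S(S(S(add(S(add(Z, Z)), mul(add(SZ, mul(Z, SSSZ)), add(SSSZ, Z))))))))
  step 19: S(S(S(S(S(S(add(add(Z, Z), mul(add(SZ, mul(Z, SSSZ)), add(SSSZ, Z)))))))))
  step 20: S(S(S(S(S(S(add(Z, mul(add(SZ, mul(Z, SSSZ)), add(SSSZ, Z)))))))))
  step 21: S(S(S(S(S(S(mul(add(SZ, mul(Z, SSSZ)), add(SSSZ, Z))))))))
  step 22: S(S(S(S(S(S(mul(S(add(Z, mul(Z, SSSZ))), add(SSSZ, Z))))))))
  step 23: S(S(S(S(S(S(add(add(SSSZ, Z), mul(add(Z, mul(Z, SSSZ)), add(SSSZ, Z)))))))))
  step 24: S(S(S(S(S(S(add(S(add(SSZ, Z)), mul(add(Z, mul(Z, SSSZ)), add(SSSZ, Z)))))))))
  step 25: S(S(S(S(S(S(S(add(add(SSZ, Z), mul(add(Z, mul(Z, SSSZ)), add(SSSZ, Z))))))))))
  step 26: S(S(S(S(S(S(S(add(S(add(SZ, Z)), mul(add(Z, mul(Z, SSSZ)), add(SSSZ, Z))))))))))
  step 27: S(S(S(S(S(S(S(S(add(add(SZ, Z), mul(add(Z, mul(Z, SSSZ)), add(SSSZ, Z)))))))))))
  step 28: S(S(S(S(S(S(S(S(add(S(add(Z, Z)), mul(add(Z, mul(Z, SSSZ)), add(SSSZ, Z)))))))))))
  step 29: S(S(S(S(S(S(S(S(S(add(add(Z, Z), mul(add(Z, mul(Z, SSSZ)), add(SSSZ, Z))))))))))))
  step 30: S(S(S(S(S(S(S(S(S(add(Z, mul(add(Z, mul(Z, SSSZ)), add(SSSZ, Z))))))))))))
  step 31: S(S(S(S(S(S(S(S(S(mul(add(Z, mul(Z, SSSZ)), add(SSSZ, Z)))))))))))
  step 32: S(S(S(S(S(S(S(S(S(mul(mul(Z, SSSZ), add(SSSZ, Z)))))))))))
  step 33: S(S(S(S(S(S(S(S(S(mul(Z, add(SSSZ, Z)))))))))))
  step 34: S^9(Z)

Term B:
  start: add(SSZ, Z)
  step 1: S(add(SZ, Z))
  step 2: S(S(add(Z, Z)))
  step 3: SSZ

Answer: DIFFERENT — A ⇓ S^9(Z), B ⇓ SSZ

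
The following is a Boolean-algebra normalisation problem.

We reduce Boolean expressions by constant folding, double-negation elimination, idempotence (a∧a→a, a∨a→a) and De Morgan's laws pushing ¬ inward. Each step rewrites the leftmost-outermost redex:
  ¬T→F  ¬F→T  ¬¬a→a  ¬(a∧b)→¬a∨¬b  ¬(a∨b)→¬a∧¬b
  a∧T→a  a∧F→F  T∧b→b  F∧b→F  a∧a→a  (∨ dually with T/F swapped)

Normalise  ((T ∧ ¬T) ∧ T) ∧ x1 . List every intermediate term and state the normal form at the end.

  start: ((T ∧ ¬T) ∧ T) ∧ x1
  →1  (T ∧ ¬T) ∧ x1
  →2  ¬T ∧ x1
  →3  F ∧ x1
  →4  F

Answer: normal form = F  (in 4 steps)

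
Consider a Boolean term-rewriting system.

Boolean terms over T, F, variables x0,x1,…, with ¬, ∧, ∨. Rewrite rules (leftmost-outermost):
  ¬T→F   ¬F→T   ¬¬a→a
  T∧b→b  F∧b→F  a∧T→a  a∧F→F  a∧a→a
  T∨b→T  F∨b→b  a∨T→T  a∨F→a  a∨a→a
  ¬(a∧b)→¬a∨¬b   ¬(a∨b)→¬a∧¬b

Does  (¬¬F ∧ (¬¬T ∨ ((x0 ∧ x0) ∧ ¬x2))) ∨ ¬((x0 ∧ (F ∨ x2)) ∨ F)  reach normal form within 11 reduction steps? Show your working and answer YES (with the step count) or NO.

  start: (¬¬F ∧ (¬¬T ∨ ((x0 ∧ x0) ∧ ¬x2))) ∨ ¬((x0 ∧ (F ∨ x2)) ∨ F)
  →1  (F ∧ (¬¬T ∨ ((x0 ∧ x0) ∧ ¬x2))) ∨ ¬((x0 ∧ (F ∨ x2)) ∨ F)
  →2  F ∨ ¬((x0 ∧ (F ∨ x2)) ∨ F)
  →3  ¬((x0 ∧ (F ∨ x2)) ∨ F)
  →4  ¬(x0 ∧ (F ∨ x2)) ∧ ¬F
  →5  (¬x0 ∨ ¬(F ∨ x2)) ∧ ¬F
  →6  (¬x0 ∨ (¬F ∧ ¬x2)) ∧ ¬F
  →7  (¬x0 ∨ (T ∧ ¬x2)) ∧ ¬F
  →8  (¬x0 ∨ ¬x2) ∧ ¬F
  →9  (¬x0 ∨ ¬x2) ∧ T
  →10  ¬x0 ∨ ¬x2

Answer: YES — reaches normal form ¬x0 ∨ ¬x2 in 10 ≤ 11 steps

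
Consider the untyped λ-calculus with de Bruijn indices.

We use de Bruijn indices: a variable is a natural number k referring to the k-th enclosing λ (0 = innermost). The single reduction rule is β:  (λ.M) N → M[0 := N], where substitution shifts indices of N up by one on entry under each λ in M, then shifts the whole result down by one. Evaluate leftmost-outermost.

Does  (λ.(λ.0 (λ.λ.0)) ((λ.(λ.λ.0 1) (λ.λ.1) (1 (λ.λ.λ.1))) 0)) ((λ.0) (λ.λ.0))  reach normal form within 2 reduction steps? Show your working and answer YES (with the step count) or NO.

Answer: NO — after 2 steps the term is (λ.(λ.λ.0 1) (λ.λ.1) ((λ.0) (λ.λ.0) (λ.λ.λ.1))) ((λ.0) (λ.λ.0)) (λ.λ.0), not yet normal

Working:
  start: (λ.(λ.0 (λ.λ.0)) ((λ.(λ.λ.0 1) (λ.λ.1) (1 (λ.λ.λ.1))) 0)) ((λ.0) (λ.λ.0))
  step 1: (λ.0 (λ.λ.0)) ((λ.(λ.λ.0 1) (λ.λ.1) ((λ.0) (λ.λ.0) (λ.λ.λ.1))) ((λ.0) (λ.λ.0)))
  step 2: (λ.(λ.λ.0 1) (λ.λ.1) ((λ.0) (λ.λ.0) (λ.λ.λ.1))) ((λ.0) (λ.λ.0)) (λ.λ.0)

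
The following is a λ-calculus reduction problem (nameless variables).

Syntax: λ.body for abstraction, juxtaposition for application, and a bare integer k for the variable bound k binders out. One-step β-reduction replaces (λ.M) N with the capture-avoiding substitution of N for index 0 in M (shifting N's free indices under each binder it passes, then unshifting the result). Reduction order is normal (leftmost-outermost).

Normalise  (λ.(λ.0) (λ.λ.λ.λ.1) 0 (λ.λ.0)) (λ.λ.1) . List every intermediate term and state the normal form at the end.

Answer: normal form = λ.λ.1  (in 4 steps)

Working:
  start: (λ.(λ.0) (λ.λ.λ.λ.1) 0 (λ.λ.0)) (λ.λ.1)
  →1  (λ.0) (λ.λ.λ.λ.1) (λ.λ.1) (λ.λ.0)
  →2  (λ.λ.λ.λ.1) (λ.λ.1) (λ.λ.0)
  →3  (λ.λ.λ.1) (λ.λ.0)
  →4  λ.λ.1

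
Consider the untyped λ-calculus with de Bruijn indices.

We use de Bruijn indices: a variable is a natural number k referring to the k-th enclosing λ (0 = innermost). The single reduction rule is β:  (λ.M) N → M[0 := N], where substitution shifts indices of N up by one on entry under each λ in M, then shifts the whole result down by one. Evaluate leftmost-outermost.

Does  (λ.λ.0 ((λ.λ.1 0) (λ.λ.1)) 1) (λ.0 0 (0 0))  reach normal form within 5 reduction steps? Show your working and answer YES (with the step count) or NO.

Answer: YES — reaches normal form λ.0 (λ.λ.1) (λ.0 0 (0 0)) in 3 ≤ 5 steps

Reduction:
  start: (λ.λ.0 ((λ.λ.1 0) (λ.λ.1)) 1) (λ.0 0 (0 0))
  step 1: λ.0 ((λ.λ.1 0) (λ.λ.1)) (λ.0 0 (0 0))
  step 2: λ.0 (λ.(λ.λ.1) 0) (λ.0 0 (0 0))
  step 3: λ.0 (λ.λ.1) (λ.0 0 (0 0))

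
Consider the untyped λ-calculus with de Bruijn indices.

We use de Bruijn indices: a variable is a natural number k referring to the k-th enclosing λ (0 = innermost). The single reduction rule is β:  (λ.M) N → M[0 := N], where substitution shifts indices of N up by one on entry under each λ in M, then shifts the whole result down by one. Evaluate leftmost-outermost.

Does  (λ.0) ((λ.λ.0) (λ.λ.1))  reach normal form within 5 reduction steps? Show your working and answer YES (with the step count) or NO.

  start: (λ.0) ((λ.λ.0) (λ.λ.1))
  step 1: (λ.λ.0) (λ.λ.1)
  step 2: λ.0

Answer: YES — reaches normal form λ.0 in 2 ≤ 5 steps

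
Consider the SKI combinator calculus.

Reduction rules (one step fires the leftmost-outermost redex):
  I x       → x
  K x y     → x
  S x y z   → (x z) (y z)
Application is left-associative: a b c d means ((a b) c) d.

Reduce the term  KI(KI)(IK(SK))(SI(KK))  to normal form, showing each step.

Answer: normal form = SK  (in 4 steps)

Derivation:
  start: KI(KI)(IK(SK))(SI(KK))
  →1  I(IK(SK))(SI(KK))
  →2  IK(SK)(SI(KK))
  →3  K(SK)(SI(KK))
  →4  SK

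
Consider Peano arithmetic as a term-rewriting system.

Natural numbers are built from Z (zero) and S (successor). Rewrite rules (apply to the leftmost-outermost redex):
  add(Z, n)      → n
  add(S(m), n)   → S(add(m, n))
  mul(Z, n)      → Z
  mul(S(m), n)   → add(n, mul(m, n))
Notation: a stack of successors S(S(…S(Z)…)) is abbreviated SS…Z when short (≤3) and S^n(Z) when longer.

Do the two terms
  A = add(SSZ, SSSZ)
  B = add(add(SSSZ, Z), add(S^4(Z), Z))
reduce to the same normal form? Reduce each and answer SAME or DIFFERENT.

Term A:
  start: add(SSZ, SSSZ)
  [1] S(add(SZ, SSSZ))
  [2] S(S(add(Z, SSSZ)))
  [3] S^5(Z)

Term B:
  start: add(add(SSSZ, Z), add(S^4(Z), Z))
  [1] add(S(add(SSZ, Z)), add(S^4(Z), Z))
  [2] S(add(add(SSZ, Z), add(S^4(Z), Z)))
  [3] S(add(S(add(SZ, Z)), add(S^4(Z), Z)))
  [4] S(S(add(add(SZ, Z), add(S^4(Z), Z))))
  [5] S(S(add(S(add(Z, Z)), add(S^4(Z), Z))))
  [6] S(S(S(add(add(Z, Z), add(S^4(Z), Z)))))
  [7] S(S(S(add(Z, add(S^4(Z), Z)))))
  [8] S(S(S(add(S^4(Z), Z))))
  [9] S(S(S(S(add(SSSZ, Z)))))
  [10] S(S(S(S(S(add(SSZ, Z))))))
  [11] S(S(S(S(S(S(add(SZ, Z)))))))
  [12] S(S(S(S(S(S(S(add(Z, Z))))))))
  [13] S^7(Z)

Answer: DIFFERENT — A ⇓ S^5(Z), B ⇓ S^7(Z)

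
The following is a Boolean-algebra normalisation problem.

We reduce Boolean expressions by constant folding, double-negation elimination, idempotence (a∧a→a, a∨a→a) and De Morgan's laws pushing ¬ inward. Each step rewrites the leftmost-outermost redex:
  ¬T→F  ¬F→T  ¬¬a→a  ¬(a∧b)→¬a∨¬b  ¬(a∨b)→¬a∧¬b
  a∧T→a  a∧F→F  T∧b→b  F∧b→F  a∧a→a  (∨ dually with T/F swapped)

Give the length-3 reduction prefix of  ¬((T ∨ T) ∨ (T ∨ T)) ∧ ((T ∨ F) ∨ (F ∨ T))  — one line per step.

  start: ¬((T ∨ T) ∨ (T ∨ T)) ∧ ((T ∨ F) ∨ (F ∨ T))
  →1  (¬(T ∨ T) ∧ ¬(T ∨ T)) ∧ ((T ∨ F) ∨ (F ∨ T))
  →2  ¬(T ∨ T) ∧ ((T ∨ F) ∨ (F ∨ T))
  →3  (¬T ∧ ¬T) ∧ ((T ∨ F) ∨ (F ∨ T))

Answer: after 3 steps: (¬T ∧ ¬T) ∧ ((T ∨ F) ∨ (F ∨ T))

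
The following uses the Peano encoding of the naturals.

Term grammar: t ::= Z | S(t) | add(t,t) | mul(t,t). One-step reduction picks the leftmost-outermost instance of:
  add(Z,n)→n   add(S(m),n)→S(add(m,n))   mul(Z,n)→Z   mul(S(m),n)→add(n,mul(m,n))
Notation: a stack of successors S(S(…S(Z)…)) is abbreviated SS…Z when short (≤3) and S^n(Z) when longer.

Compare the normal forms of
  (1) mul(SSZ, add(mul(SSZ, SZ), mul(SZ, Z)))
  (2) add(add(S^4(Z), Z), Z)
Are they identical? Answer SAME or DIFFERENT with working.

Term A:
  start: mul(SSZ, add(mul(SSZ, SZ), mul(SZ, Z)))
  [1] add(add(mul(SSZ, SZ), mul(SZ, Z)), mul(SZ, add(mul(SSZ, SZ), mul(SZ, Z))))
  [2] add(add(add(SZ, mul(SZ, SZ)), mul(SZ, Z)), mul(SZ, add(mul(SSZ, SZ), mul(SZ, Z))))
  [3] add(add(S(add(Z, mul(SZ, SZ))), mul(SZ, Z)), mul(SZ, add(mul(SSZ, SZ), mul(SZ, Z))))
  [4] add(S(add(add(Z, mul(SZ, SZ)), mul(SZ, Z))), mul(SZ, add(mul(SSZ, SZ), mul(SZ, Z))))
  [5] S(add(add(add(Z, mul(SZ, SZ)), mul(SZ, Z)), mul(SZ, add(mul(SSZ, SZ), mul(SZ, Z)))))
  [6] S(add(add(mul(SZ, SZ), mul(SZ, Z)), mul(SZ, add(mul(SSZ, SZ), mul(SZ, Z)))))
  [7] S(add(add(add(SZ, mul(Z, SZ)), mul(SZ, Z)), mul(SZ, add(mul(SSZ, SZ), mul(SZ, Z)))))
  [8] S(add(add(S(add(Z, mul(Z, SZ))), mul(SZ, Z)), mul(SZ, add(mul(SSZ, SZ), mul(SZ, Z)))))
  [9] S(add(S(add(add(Z, mul(Z, SZ)), mul(SZ, Z))), mul(SZ, add(mul(SSZ, SZ), mul(SZ, Z)))))
  [10] S(S(add(add(add(Z, mul(Z, SZ)), mul(SZ, Z)), mul(SZ, add(mul(SSZ, SZ), mul(SZ, Z))))))
  [11] S(S(add(add(mul(Z, SZ), mul(SZ, Z)), mul(SZ, add(mul(SSZ, SZ), mul(SZ, Z))))))
  [12] S(S(add(add(Z, mul(SZ, Z)), mul(SZ, add(mul(SSZ, SZ), mul(SZ, Z))))))
  [13] S(S(add(mul(SZ, Z), mul(SZ, add(mul(SSZ, SZ), mul(SZ, Z))))))
  [14] S(S(add(add(Z, mul(Z, Z)), mul(SZ, add(mul(SSZ, SZ), mul(SZ, Z))))))
  [15] S(S(add(mul(Z, Z), mul(SZ, add(mul(SSZ, SZ), mul(SZ, Z))))))
  [16] S(S(add(Z, mul(SZ, add(mul(SSZ, SZ), mul(SZ, Z))))))
  [17] S(S(mul(SZ, add(mul(SSZ, SZ), mul(SZ, Z)))))
  [18] S(S(add(add(mul(SSZ, SZ), mul(SZ, Z)), mul(Z, add(mul(SSZ, SZ), mul(SZ, Z))))))
  [19] S(S(add(add(add(SZ, mul(SZ, SZ)), mul(SZ, Z)), mul(Z, add(mul(SSZ, SZ), mul(SZ, Z))))))
  [20] S(S(add(add(S(add(Z, mul(SZ, SZ))), mul(SZ, Z)), mul(Z, add(mul(SSZ, SZ), mul(SZ, Z))))))
  [21] S(S(add(S(add(add(Z, mul(SZ, SZ)), mul(SZ, Z))), mul(Z, add(mul(SSZ, SZ), mul(SZ, Z))))))
  [22] S(S(S(add(add(add(Z, mul(SZ, SZ)), mul(SZ, Z)), mul(Z, add(mul(SSZ, SZ), mul(SZ, Z)))))))
  [23] S(S(S(add(add(mul(SZ, SZ), mul(SZ, Z)), mul(Z, add(mul(SSZ, SZ), mul(SZ, Z)))))))
  [24] S(S(S(add(add(add(SZ, mul(Z, SZ)), mul(SZ, Z)), mul(Z, add(mul(SSZ, SZ), mul(SZ, Z)))))))
  [25] S(S(S(add(add(S(add(Z, mul(Z, SZ))), mul(SZ, Z)), mul(Z, add(mul(SSZ, SZ), mul(SZ, Z)))))))
  [26] S(S(S(add(S(add(add(Z, mul(Z, SZ)), mul(SZ, Z))), mul(Z, add(mul(SSZ, SZ), mul(SZ, Z)))))))
  [27] S(S(S(S(add(add(add(Z, mul(Z, SZ)), mul(SZ, Z)), mul(Z, add(mul(SSZ, SZ), mul(SZ, Z))))))))
  [28] S(S(S(S(add(add(mul(Z, SZ), mul(SZ, Z)), mul(Z, add(mul(SSZ, SZ), mul(SZ, Z))))))))
  [29] S(S(S(S(add(add(Z, mul(SZ, Z)), mul(Z, add(mul(SSZ, SZ), mul(SZ, Z))))))))
  [30] S(S(S(S(add(mul(SZ, Z), mul(Z, add(mul(SSZ, SZ), mul(SZ, Z))))))))
  [31] S(S(S(S(add(add(Z, mul(Z, Z)), mul(Z, add(mul(SSZ, SZ), mul(SZ, Z))))))))
  [32] S(S(S(S(add(mul(Z, Z), mul(Z, add(mul(SSZ, SZ), mul(SZ, Z))))))))
  [33] S(S(S(S(add(Z, mul(Z, add(mul(SSZ, SZ), mul(SZ, Z))))))))
  [34] S(S(S(S(mul(Z, add(mul(SSZ, SZ), mul(SZ, Z)))))))
  [35] S^4(Z)

Term B:
  start: add(add(S^4(Z), Z), Z)
  [1] add(S(add(SSSZ, Z)), Z)
  [2] S(add(add(SSSZ, Z), Z))
  [3] S(add(S(add(SSZ, Z)), Z))
  [4] S(S(add(add(SSZ, Z), Z)))
  [5] S(S(add(S(add(SZ, Z)), Z)))
  [6] S(S(S(add(add(SZ, Z), Z))))
  [7] S(S(S(add(S(add(Z, Z)), Z))))
  [8] S(S(S(S(add(add(Z, Z), Z)))))
  [9] S(S(S(S(add(Z, Z)))))
  [10] S^4(Z)

Answer: SAME — A ⇓ S^4(Z), B ⇓ S^4(Z)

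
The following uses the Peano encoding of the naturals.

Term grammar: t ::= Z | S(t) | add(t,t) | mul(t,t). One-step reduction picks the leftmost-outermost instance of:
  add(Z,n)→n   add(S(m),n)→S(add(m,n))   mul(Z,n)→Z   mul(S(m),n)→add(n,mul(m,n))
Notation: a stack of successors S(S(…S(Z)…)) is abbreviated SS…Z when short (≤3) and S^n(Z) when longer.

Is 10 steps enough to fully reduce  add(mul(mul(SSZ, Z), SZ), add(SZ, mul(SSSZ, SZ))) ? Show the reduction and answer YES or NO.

Answer: NO — after 10 steps the term is S(add(SZ, mul(SSZ, SZ))), not yet normal

Derivation:
  start: add(mul(mul(SSZ, Z), SZ), add(SZ, mul(SSSZ, SZ)))
  [1] add(mul(add(Z, mul(SZ, Z)), SZ), add(SZ, mul(SSSZ, SZ)))
  [2] add(mul(mul(SZ, Z), SZ), add(SZ, mul(SSSZ, SZ)))
  [3] add(mul(add(Z, mul(Z, Z)), SZ), add(SZ, mul(SSSZ, SZ)))
  [4] add(mul(mul(Z, Z), SZ), add(SZ, mul(SSSZ, SZ)))
  [5] add(mul(Z, SZ), add(SZ, mul(SSSZ, SZ)))
  [6] add(Z, add(SZ, mul(SSSZ, SZ)))
  [7] add(SZ, mul(SSSZ, SZ))
  [8] S(add(Z, mul(SSSZ, SZ)))
  [9] S(mul(SSSZ, SZ))
  [10] S(add(SZ, mul(SSZ, SZ)))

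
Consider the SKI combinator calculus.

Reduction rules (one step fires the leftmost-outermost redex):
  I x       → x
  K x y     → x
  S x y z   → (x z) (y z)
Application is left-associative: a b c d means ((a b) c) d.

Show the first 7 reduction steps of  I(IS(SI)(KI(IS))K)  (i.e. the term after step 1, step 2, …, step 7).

  start: I(IS(SI)(KI(IS))K)
  →1  IS(SI)(KI(IS))K
  →2  S(SI)(KI(IS))K
  →3  SIK(KI(IS)K)
  →4  I(KI(IS)K)(K(KI(IS)K))
  →5  KI(IS)K(K(KI(IS)K))
  →6  IK(K(KI(IS)K))
  →7  K(K(KI(IS)K))

Answer: after 7 steps: K(K(KI(IS)K))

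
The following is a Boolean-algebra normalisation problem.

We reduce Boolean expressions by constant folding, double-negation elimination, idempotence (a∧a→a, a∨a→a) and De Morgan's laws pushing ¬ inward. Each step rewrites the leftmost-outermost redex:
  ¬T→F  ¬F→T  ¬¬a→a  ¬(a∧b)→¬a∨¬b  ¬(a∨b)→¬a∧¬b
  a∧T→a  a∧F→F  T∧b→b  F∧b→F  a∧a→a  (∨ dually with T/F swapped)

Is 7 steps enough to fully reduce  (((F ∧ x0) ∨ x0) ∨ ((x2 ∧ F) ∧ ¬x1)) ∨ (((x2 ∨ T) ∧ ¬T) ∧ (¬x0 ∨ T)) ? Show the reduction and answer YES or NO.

  start: (((F ∧ x0) ∨ x0) ∨ ((x2 ∧ F) ∧ ¬x1)) ∨ (((x2 ∨ T) ∧ ¬T) ∧ (¬x0 ∨ T))
  [1] ((F ∨ x0) ∨ ((x2 ∧ F) ∧ ¬x1)) ∨ (((x2 ∨ T) ∧ ¬T) ∧ (¬x0 ∨ T))
  [2] (x0 ∨ ((x2 ∧ F) ∧ ¬x1)) ∨ (((x2 ∨ T) ∧ ¬T) ∧ (¬x0 ∨ T))
  [3] (x0 ∨ (F ∧ ¬x1)) ∨ (((x2 ∨ T) ∧ ¬T) ∧ (¬x0 ∨ T))
  [4] (x0 ∨ F) ∨ (((x2 ∨ T) ∧ ¬T) ∧ (¬x0 ∨ T))
  [5] x0 ∨ (((x2 ∨ T) ∧ ¬T) ∧ (¬x0 ∨ T))
  [6] x0 ∨ ((T ∧ ¬T) ∧ (¬x0 ∨ T))
  [7] x0 ∨ (¬T ∧ (¬x0 ∨ T))

Answer: NO — after 7 steps the term is x0 ∨ (¬T ∧ (¬x0 ∨ T)), not yet normal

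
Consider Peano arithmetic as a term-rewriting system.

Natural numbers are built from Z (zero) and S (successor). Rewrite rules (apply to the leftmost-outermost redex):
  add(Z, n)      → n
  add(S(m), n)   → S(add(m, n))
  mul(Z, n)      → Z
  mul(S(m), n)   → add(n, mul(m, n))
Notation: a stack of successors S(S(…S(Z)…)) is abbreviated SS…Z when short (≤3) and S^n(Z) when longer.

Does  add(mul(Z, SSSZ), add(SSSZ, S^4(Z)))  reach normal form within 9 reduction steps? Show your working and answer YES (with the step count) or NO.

Answer: YES — reaches normal form S^7(Z) in 6 ≤ 9 steps

Reduction:
  start: add(mul(Z, SSSZ), add(SSSZ, S^4(Z)))
  step 1: add(Z, add(SSSZ, S^4(Z)))
  step 2: add(SSSZ, S^4(Z))
  step 3: S(add(SSZ, S^4(Z)))
  step 4: S(S(add(SZ, S^4(Z))))
  step 5: S(S(S(add(Z, S^4(Z)))))
  step 6: S^7(Z)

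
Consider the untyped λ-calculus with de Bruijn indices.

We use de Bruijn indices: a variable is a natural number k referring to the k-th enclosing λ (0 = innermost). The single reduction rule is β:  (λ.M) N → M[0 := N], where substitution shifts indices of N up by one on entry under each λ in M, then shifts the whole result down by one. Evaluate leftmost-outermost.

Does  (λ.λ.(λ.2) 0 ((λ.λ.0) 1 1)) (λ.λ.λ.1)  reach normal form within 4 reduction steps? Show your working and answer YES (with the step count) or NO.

  start: (λ.λ.(λ.2) 0 ((λ.λ.0) 1 1)) (λ.λ.λ.1)
  step 1: λ.(λ.λ.λ.λ.1) 0 ((λ.λ.0) (λ.λ.λ.1) (λ.λ.λ.1))
  step 2: λ.(λ.λ.λ.1) ((λ.λ.0) (λ.λ.λ.1) (λ.λ.λ.1))
  step 3: λ.λ.λ.1

Answer: YES — reaches normal form λ.λ.λ.1 in 3 ≤ 4 steps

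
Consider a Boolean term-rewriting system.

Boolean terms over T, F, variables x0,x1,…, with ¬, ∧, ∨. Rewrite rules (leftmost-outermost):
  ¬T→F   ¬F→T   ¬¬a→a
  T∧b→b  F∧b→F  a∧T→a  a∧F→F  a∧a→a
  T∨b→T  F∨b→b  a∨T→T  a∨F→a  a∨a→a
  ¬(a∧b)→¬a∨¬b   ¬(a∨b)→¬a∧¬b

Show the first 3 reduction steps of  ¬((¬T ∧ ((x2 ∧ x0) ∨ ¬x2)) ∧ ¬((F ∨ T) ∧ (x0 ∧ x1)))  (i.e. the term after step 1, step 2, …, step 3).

Answer: after 3 steps: (T ∨ ¬((x2 ∧ x0) ∨ ¬x2)) ∨ ¬¬((F ∨ T) ∧ (x0 ∧ x1))

Working:
  start: ¬((¬T ∧ ((x2 ∧ x0) ∨ ¬x2)) ∧ ¬((F ∨ T) ∧ (x0 ∧ x1)))
  [1] ¬(¬T ∧ ((x2 ∧ x0) ∨ ¬x2)) ∨ ¬¬((F ∨ T) ∧ (x0 ∧ x1))
  [2] (¬¬T ∨ ¬((x2 ∧ x0) ∨ ¬x2)) ∨ ¬¬((F ∨ T) ∧ (x0 ∧ x1))
  [3] (T ∨ ¬((x2 ∧ x0) ∨ ¬x2)) ∨ ¬¬((F ∨ T) ∧ (x0 ∧ x1))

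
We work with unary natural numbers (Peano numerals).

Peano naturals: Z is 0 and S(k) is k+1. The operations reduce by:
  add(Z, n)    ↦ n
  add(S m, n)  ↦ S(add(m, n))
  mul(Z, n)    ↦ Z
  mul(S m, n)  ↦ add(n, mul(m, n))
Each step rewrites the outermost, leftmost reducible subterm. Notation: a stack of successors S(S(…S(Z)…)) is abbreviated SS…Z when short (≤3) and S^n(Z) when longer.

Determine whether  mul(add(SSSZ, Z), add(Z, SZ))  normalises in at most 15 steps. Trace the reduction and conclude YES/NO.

Answer: NO — after 15 steps the term is S(S(S(mul(add(Z, Z), add(Z, SZ))))), not yet normal

Reduction:
  start: mul(add(SSSZ, Z), add(Z, SZ))
  [1] mul(S(add(SSZ, Z)), add(Z, SZ))
  [2] add(add(Z, SZ), mul(add(SSZ, Z), add(Z, SZ)))
  [3] add(SZ, mul(add(SSZ, Z), add(Z, SZ)))
  [4] S(add(Z, mul(add(SSZ, Z), add(Z, SZ))))
  [5] S(mul(add(SSZ, Z), add(Z, SZ)))
  [6] S(mul(S(add(SZ, Z)), add(Z, SZ)))
  [7] S(add(add(Z, SZ), mul(add(SZ, Z), add(Z, SZ))))
  [8] S(add(SZ, mul(add(SZ, Z), add(Z, SZ))))
  [9] S(S(add(Z, mul(add(SZ, Z), add(Z, SZ)))))
  [10] S(S(mul(add(SZ, Z), add(Z, SZ))))
  [11] S(S(mul(S(add(Z, Z)), add(Z, SZ))))
  [12] S(S(add(add(Z, SZ), mul(add(Z, Z), add(Z, SZ)))))
  [13] S(S(add(SZ, mul(add(Z, Z), add(Z, SZ)))))
  [14] S(S(S(add(Z, mul(add(Z, Z), add(Z, SZ))))))
  [15] S(S(S(mul(add(Z, Z), add(Z, SZ)))))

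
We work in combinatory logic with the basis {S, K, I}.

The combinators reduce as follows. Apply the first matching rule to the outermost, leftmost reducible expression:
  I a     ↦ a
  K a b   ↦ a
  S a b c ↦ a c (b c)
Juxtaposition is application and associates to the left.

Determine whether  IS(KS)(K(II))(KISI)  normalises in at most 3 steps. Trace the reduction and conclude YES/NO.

Answer: NO — after 3 steps the term is S(K(II)(KISI)), not yet normal

Working:
  start: IS(KS)(K(II))(KISI)
  step 1: S(KS)(K(II))(KISI)
  step 2: KS(KISI)(K(II)(KISI))
  step 3: S(K(II)(KISI))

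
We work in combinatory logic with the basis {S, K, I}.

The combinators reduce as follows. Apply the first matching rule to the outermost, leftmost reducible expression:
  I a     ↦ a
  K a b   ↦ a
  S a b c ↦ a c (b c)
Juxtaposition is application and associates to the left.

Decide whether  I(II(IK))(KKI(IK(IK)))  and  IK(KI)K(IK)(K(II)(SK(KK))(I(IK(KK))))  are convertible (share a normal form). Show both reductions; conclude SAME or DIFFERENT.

Answer: DIFFERENT — A ⇓ K(K(KK)), B ⇓ K(KK)

Reduction:
Term A:
  start: I(II(IK))(KKI(IK(IK)))
  step 1: II(IK)(KKI(IK(IK)))
  step 2: I(IK)(KKI(IK(IK)))
  step 3: IK(KKI(IK(IK)))
  step 4: K(KKI(IK(IK)))
  step 5: K(K(IK(IK)))
  step 6: K(K(K(IK)))
  step 7: K(K(KK))

Term B:
  start: IK(KI)K(IK)(K(II)(SK(KK))(I(IK(KK))))
  step 1: K(KI)K(IK)(K(II)(SK(KK))(I(IK(KK))))
  step 2: KI(IK)(K(II)(SK(KK))(I(IK(KK))))
  step 3: I(K(II)(SK(KK))(I(IK(KK))))
  step 4: K(II)(SK(KK))(I(IK(KK)))
  step 5: II(I(IK(KK)))
  step 6: I(I(IK(KK)))
  step 7: I(IK(KK))
  step 8: IK(KK)
  step 9: K(KK)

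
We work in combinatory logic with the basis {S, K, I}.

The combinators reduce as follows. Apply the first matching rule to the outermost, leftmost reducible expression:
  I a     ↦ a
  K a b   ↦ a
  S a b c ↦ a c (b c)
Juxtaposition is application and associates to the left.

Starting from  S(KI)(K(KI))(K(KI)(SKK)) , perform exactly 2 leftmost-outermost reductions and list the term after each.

  start: S(KI)(K(KI))(K(KI)(SKK))
  [1] KI(K(KI)(SKK))(K(KI)(K(KI)(SKK)))
  [2] I(K(KI)(K(KI)(SKK)))

Answer: after 2 steps: I(K(KI)(K(KI)(SKK)))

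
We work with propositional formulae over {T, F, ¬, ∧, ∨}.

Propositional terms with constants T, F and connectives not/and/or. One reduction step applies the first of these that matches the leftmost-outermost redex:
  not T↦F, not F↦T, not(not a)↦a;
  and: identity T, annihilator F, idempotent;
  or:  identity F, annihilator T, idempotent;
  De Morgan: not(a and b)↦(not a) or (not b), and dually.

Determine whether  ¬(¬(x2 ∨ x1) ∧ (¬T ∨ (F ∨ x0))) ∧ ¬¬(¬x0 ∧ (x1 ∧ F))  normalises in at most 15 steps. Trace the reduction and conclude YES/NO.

Answer: YES — reaches normal form F in 12 ≤ 15 steps

Reduction:
  start: ¬(¬(x2 ∨ x1) ∧ (¬T ∨ (F ∨ x0))) ∧ ¬¬(¬x0 ∧ (x1 ∧ F))
  [1] (¬¬(x2 ∨ x1) ∨ ¬(¬T ∨ (F ∨ x0))) ∧ ¬¬(¬x0 ∧ (x1 ∧ F))
  [2] ((x2 ∨ x1) ∨ ¬(¬T ∨ (F ∨ x0))) ∧ ¬¬(¬x0 ∧ (x1 ∧ F))
  [3] ((x2 ∨ x1) ∨ (¬¬T ∧ ¬(F ∨ x0))) ∧ ¬¬(¬x0 ∧ (x1 ∧ F))
  [4] ((x2 ∨ x1) ∨ (T ∧ ¬(F ∨ x0))) ∧ ¬¬(¬x0 ∧ (x1 ∧ F))
  [5] ((x2 ∨ x1) ∨ ¬(F ∨ x0)) ∧ ¬¬(¬x0 ∧ (x1 ∧ F))
  [6] ((x2 ∨ x1) ∨ (¬F ∧ ¬x0)) ∧ ¬¬(¬x0 ∧ (x1 ∧ F))
  [7] ((x2 ∨ x1) ∨ (T ∧ ¬x0)) ∧ ¬¬(¬x0 ∧ (x1 ∧ F))
  [8] ((x2 ∨ x1) ∨ ¬x0) ∧ ¬¬(¬x0 ∧ (x1 ∧ F))
  [9] ((x2 ∨ x1) ∨ ¬x0) ∧ (¬x0 ∧ (x1 ∧ F))
  [10] ((x2 ∨ x1) ∨ ¬x0) ∧ (¬x0 ∧ F)
  [11] ((x2 ∨ x1) ∨ ¬x0) ∧ F
  [12] F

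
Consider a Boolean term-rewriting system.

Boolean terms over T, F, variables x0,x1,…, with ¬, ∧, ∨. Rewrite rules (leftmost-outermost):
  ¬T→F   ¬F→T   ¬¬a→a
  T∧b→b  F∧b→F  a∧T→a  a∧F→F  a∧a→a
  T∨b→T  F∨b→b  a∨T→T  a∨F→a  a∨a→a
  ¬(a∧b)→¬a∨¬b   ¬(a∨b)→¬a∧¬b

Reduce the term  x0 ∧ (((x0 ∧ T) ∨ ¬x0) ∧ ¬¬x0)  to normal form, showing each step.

  start: x0 ∧ (((x0 ∧ T) ∨ ¬x0) ∧ ¬¬x0)
  →1  x0 ∧ ((x0 ∨ ¬x0) ∧ ¬¬x0)
  →2  x0 ∧ ((x0 ∨ ¬x0) ∧ x0)

Answer: normal form = x0 ∧ ((x0 ∨ ¬x0) ∧ x0)  (in 2 steps)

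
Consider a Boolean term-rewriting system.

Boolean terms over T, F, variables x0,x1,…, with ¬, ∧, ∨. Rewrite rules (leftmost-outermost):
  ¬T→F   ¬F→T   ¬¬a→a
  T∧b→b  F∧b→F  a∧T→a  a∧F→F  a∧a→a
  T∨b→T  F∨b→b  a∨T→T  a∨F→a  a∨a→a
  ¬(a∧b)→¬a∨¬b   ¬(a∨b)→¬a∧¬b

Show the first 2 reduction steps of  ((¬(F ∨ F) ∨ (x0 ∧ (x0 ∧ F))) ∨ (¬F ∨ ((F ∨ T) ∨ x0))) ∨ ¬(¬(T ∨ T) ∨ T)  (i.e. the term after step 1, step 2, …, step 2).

Answer: after 2 steps: ((¬F ∨ (x0 ∧ (x0 ∧ F))) ∨ (¬F ∨ ((F ∨ T) ∨ x0))) ∨ ¬(¬(T ∨ T) ∨ T)

Working:
  start: ((¬(F ∨ F) ∨ (x0 ∧ (x0 ∧ F))) ∨ (¬F ∨ ((F ∨ T) ∨ x0))) ∨ ¬(¬(T ∨ T) ∨ T)
  step 1: (((¬F ∧ ¬F) ∨ (x0 ∧ (x0 ∧ F))) ∨ (¬F ∨ ((F ∨ T) ∨ x0))) ∨ ¬(¬(T ∨ T) ∨ T)
  step 2: ((¬F ∨ (x0 ∧ (x0 ∧ F))) ∨ (¬F ∨ ((F ∨ T) ∨ x0))) ∨ ¬(¬(T ∨ T) ∨ T)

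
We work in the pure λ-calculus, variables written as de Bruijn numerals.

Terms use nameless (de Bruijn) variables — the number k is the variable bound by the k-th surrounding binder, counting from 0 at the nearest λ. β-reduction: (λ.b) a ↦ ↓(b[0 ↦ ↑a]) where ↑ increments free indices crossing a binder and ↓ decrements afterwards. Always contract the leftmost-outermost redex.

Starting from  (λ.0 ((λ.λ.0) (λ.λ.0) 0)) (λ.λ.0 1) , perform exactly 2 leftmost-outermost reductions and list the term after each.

Answer: after 2 steps: λ.0 ((λ.λ.0) (λ.λ.0) (λ.λ.0 1))

Reduction:
  start: (λ.0 ((λ.λ.0) (λ.λ.0) 0)) (λ.λ.0 1)
  [1] (λ.λ.0 1) ((λ.λ.0) (λ.λ.0) (λ.λ.0 1))
  [2] λ.0 ((λ.λ.0) (λ.λ.0) (λ.λ.0 1))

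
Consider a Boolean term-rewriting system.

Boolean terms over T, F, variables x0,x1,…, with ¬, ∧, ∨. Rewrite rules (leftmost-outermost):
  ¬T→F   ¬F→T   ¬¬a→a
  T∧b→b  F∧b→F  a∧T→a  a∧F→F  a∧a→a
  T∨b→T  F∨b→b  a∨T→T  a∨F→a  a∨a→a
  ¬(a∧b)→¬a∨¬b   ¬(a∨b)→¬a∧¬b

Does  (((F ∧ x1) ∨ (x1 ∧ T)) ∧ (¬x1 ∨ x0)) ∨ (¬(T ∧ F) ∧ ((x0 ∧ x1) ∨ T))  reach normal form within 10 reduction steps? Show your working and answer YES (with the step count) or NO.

Answer: YES — reaches normal form T in 10 ≤ 10 steps

Working:
  start: (((F ∧ x1) ∨ (x1 ∧ T)) ∧ (¬x1 ∨ x0)) ∨ (¬(T ∧ F) ∧ ((x0 ∧ x1) ∨ T))
  step 1: ((F ∨ (x1 ∧ T)) ∧ (¬x1 ∨ x0)) ∨ (¬(T ∧ F) ∧ ((x0 ∧ x1) ∨ T))
  step 2: ((x1 ∧ T) ∧ (¬x1 ∨ x0)) ∨ (¬(T ∧ F) ∧ ((x0 ∧ x1) ∨ T))
  step 3: (x1 ∧ (¬x1 ∨ x0)) ∨ (¬(T ∧ F) ∧ ((x0 ∧ x1) ∨ T))
  step 4: (x1 ∧ (¬x1 ∨ x0)) ∨ ((¬T ∨ ¬F) ∧ ((x0 ∧ x1) ∨ T))
  step 5: (x1 ∧ (¬x1 ∨ x0)) ∨ ((F ∨ ¬F) ∧ ((x0 ∧ x1) ∨ T))
  step 6: (x1 ∧ (¬x1 ∨ x0)) ∨ (¬F ∧ ((x0 ∧ x1) ∨ T))
  step 7: (x1 ∧ (¬x1 ∨ x0)) ∨ (T ∧ ((x0 ∧ x1) ∨ T))
  step 8: (x1 ∧ (¬x1 ∨ x0)) ∨ ((x0 ∧ x1) ∨ T)
  step 9: (x1 ∧ (¬x1 ∨ x0)) ∨ T
  step 10: T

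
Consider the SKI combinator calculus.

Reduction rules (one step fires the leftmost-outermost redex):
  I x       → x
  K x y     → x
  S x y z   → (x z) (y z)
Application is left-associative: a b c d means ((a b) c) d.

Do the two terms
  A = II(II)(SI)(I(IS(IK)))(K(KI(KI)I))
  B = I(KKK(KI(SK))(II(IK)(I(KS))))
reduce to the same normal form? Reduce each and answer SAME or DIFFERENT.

Term A:
  start: II(II)(SI)(I(IS(IK)))(K(KI(KI)I))
  →1  I(II)(SI)(I(IS(IK)))(K(KI(KI)I))
  →2  II(SI)(I(IS(IK)))(K(KI(KI)I))
  →3  I(SI)(I(IS(IK)))(K(KI(KI)I))
  →4  SI(I(IS(IK)))(K(KI(KI)I))
  →5  I(K(KI(KI)I))(I(IS(IK))(K(KI(KI)I)))
  →6  K(KI(KI)I)(I(IS(IK))(K(KI(KI)I)))
  →7  KI(KI)I
  →8  II
  →9  I

Term B:
  start: I(KKK(KI(SK))(II(IK)(I(KS))))
  →1  KKK(KI(SK))(II(IK)(I(KS)))
  →2  K(KI(SK))(II(IK)(I(KS)))
  →3  KI(SK)
  →4  I

Answer: SAME — A ⇓ I, B ⇓ I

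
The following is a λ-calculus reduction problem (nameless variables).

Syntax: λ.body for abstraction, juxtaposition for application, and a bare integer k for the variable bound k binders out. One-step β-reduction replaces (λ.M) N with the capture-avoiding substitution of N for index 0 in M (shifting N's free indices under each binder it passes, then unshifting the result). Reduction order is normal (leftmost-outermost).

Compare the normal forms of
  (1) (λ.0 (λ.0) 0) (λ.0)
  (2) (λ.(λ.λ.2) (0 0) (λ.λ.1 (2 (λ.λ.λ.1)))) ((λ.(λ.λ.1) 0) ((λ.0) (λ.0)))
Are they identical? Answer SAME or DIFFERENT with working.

Term A:
  start: (λ.0 (λ.0) 0) (λ.0)
  [1] (λ.0) (λ.0) (λ.0)
  [2] (λ.0) (λ.0)
  [3] λ.0

Term B:
  start: (λ.(λ.λ.2) (0 0) (λ.λ.1 (2 (λ.λ.λ.1)))) ((λ.(λ.λ.1) 0) ((λ.0) (λ.0)))
  [1] (λ.λ.(λ.(λ.λ.1) 0) ((λ.0) (λ.0))) ((λ.(λ.λ.1) 0) ((λ.0) (λ.0)) ((λ.(λ.λ.1) 0) ((λ.0) (λ.0)))) (λ.λ.1 ((λ.(λ.λ.1) 0) ((λ.0) (λ.0)) (λ.λ.λ.1)))
  [2] (λ.(λ.(λ.λ.1) 0) ((λ.0) (λ.0))) (λ.λ.1 ((λ.(λ.λ.1) 0) ((λ.0) (λ.0)) (λ.λ.λ.1)))
  [3] (λ.(λ.λ.1) 0) ((λ.0) (λ.0))
  [4] (λ.λ.1) ((λ.0) (λ.0))
  [5] λ.(λ.0) (λ.0)
  [6] λ.λ.0

Answer: DIFFERENT — A ⇓ λ.0, B ⇓ λ.λ.0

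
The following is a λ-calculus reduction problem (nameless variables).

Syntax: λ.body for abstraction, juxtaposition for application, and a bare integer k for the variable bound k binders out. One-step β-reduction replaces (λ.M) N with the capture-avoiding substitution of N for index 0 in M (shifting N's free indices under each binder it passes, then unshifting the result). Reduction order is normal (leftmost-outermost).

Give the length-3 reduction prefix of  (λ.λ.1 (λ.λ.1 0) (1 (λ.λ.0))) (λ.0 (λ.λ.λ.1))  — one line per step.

  start: (λ.λ.1 (λ.λ.1 0) (1 (λ.λ.0))) (λ.0 (λ.λ.λ.1))
  →1  λ.(λ.0 (λ.λ.λ.1)) (λ.λ.1 0) ((λ.0 (λ.λ.λ.1)) (λ.λ.0))
  →2  λ.(λ.λ.1 0) (λ.λ.λ.1) ((λ.0 (λ.λ.λ.1)) (λ.λ.0))
  →3  λ.(λ.(λ.λ.λ.1) 0) ((λ.0 (λ.λ.λ.1)) (λ.λ.0))

Answer: after 3 steps: λ.(λ.(λ.λ.λ.1) 0) ((λ.0 (λ.λ.λ.1)) (λ.λ.0))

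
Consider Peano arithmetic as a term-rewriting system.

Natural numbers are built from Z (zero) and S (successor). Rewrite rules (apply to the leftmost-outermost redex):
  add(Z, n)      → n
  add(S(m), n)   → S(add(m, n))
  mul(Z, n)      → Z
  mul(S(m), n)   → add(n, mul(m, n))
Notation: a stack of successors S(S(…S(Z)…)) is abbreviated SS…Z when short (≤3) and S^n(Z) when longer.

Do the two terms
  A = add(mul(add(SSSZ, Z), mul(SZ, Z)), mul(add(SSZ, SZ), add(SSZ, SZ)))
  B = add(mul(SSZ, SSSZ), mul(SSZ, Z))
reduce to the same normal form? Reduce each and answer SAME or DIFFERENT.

Term A:
  start: add(mul(add(SSSZ, Z), mul(SZ, Z)), mul(add(SSZ, SZ), add(SSZ, SZ)))
  →1  add(mul(S(add(SSZ, Z)), mul(SZ, Z)), mul(add(SSZ, SZ), add(SSZ, SZ)))
  →2  add(add(mul(SZ, Z), mul(add(SSZ, Z), mul(SZ, Z))), mul(add(SSZ, SZ), add(SSZ, SZ)))
  →3  add(add(add(Z, mul(Z, Z)), mul(add(SSZ, Z), mul(SZ, Z))), mul(add(SSZ, SZ), add(SSZ, SZ)))
  →4  add(add(mul(Z, Z), mul(add(SSZ, Z), mul(SZ, Z))), mul(add(SSZ, SZ), add(SSZ, SZ)))
  →5  add(add(Z, mul(add(SSZ, Z), mul(SZ, Z))), mul(add(SSZ, SZ), add(SSZ, SZ)))
  →6  add(mul(add(SSZ, Z), mul(SZ, Z)), mul(add(SSZ, SZ), add(SSZ, SZ)))
  →7  add(mul(S(add(SZ, Z)), mul(SZ, Z)), mul(add(SSZ, SZ), add(SSZ, SZ)))
  →8  add(add(mul(SZ, Z), mul(add(SZ, Z), mul(SZ, Z))), mul(add(SSZ, SZ), add(SSZ, SZ)))
  →9  add(add(add(Z, mul(Z, Z)), mul(add(SZ, Z), mul(SZ, Z))), mul(add(SSZ, SZ), add(SSZ, SZ)))
  →10  add(add(mul(Z, Z), mul(add(SZ, Z), mul(SZ, Z))), mul(add(SSZ, SZ), add(SSZ, SZ)))
  →11  add(add(Z, mul(add(SZ, Z), mul(SZ, Z))), mul(add(SSZ, SZ), add(SSZ, SZ)))
  →12  add(mul(add(SZ, Z), mul(SZ, Z)), mul(add(SSZ, SZ), add(SSZ, SZ)))
  →13  add(mul(S(add(Z, Z)), mul(SZ, Z)), mul(add(SSZ, SZ), add(SSZ, SZ)))
  →14  add(add(mul(SZ, Z), mul(add(Z, Z), mul(SZ, Z))), mul(add(SSZ, SZ), add(SSZ, SZ)))
  →15  add(add(add(Z, mul(Z, Z)), mul(add(Z, Z), mul(SZ, Z))), mul(add(SSZ, SZ), add(SSZ, SZ)))
  →16  add(add(mul(Z, Z), mul(add(Z, Z), mul(SZ, Z))), mul(add(SSZ, SZ), add(SSZ, SZ)))
  →17  add(add(Z, mul(add(Z, Z), mul(SZ, Z))), mul(add(SSZ, SZ), add(SSZ, SZ)))
  →18  add(mul(add(Z, Z), mul(SZ, Z)), mul(add(SSZ, SZ), add(SSZ, SZ)))
  →19  add(mul(Z, mul(SZ, Z)), mul(add(SSZ, SZ), add(SSZ, SZ)))
  →20  add(Z, mul(add(SSZ, SZ), add(SSZ, SZ)))
  →21  mul(add(SSZ, SZ), add(SSZ, SZ))
  →22  mul(S(add(SZ, SZ)), add(SSZ, SZ))
  →23  add(add(SSZ, SZ), mul(add(SZ, SZ), add(SSZ, SZ)))
  →24  add(S(add(SZ, SZ)), mul(add(SZ, SZ), add(SSZ, SZ)))
  →25  S(add(add(SZ, SZ), mul(add(SZ, SZ), add(SSZ, SZ))))
  →26  S(add(S(add(Z, SZ)), mul(add(SZ, SZ), add(SSZ, SZ))))
  →27  S(S(add(add(Z, SZ), mul(add(SZ, SZ), add(SSZ, SZ)))))
  →28  S(S(add(SZ, mul(add(SZ, SZ), add(SSZ, SZ)))))
  →29  S(S(S(add(Z, mul(add(SZ, SZ), add(SSZ, SZ))))))
  →30  S(S(S(mul(add(SZ, SZ), add(SSZ, SZ)))))
  →31  S(S(S(mul(S(add(Z, SZ)), add(SSZ, SZ)))))
  →32  S(S(S(add(add(SSZ, SZ), mul(add(Z, SZ), add(SSZ, SZ))))))
  →33  S(S(S(add(S(add(SZ, SZ)), mul(add(Z, SZ), add(SSZ, SZ))))))
  →34  S(S(S(S(add(add(SZ, SZ), mul(add(Z, SZ), add(SSZ, SZ)))))))
  →35  S(S(S(S(add(S(add(Z, SZ)), mul(add(Z, SZ), add(SSZ, SZ)))))))
  →36  S(S(S(S(S(add(add(Z, SZ), mul(add(Z, SZ), add(SSZ, SZ))))))))
  →37  S(S(S(S(S(add(SZ, mul(add(Z, SZ), add(SSZ, SZ))))))))
  →38  S(S(S(S(S(S(add(Z, mul(add(Z, SZ), add(SSZ, SZ)))))))))
  →39  S(S(S(S(S(S(mul(add(Z, SZ), add(SSZ, SZ))))))))
  →40  S(S(S(S(S(S(mul(SZ, add(SSZ, SZ))))))))
  →41  S(S(S(S(S(S(add(add(SSZ, SZ), mul(Z, add(SSZ, SZ)))))))))
  →42  S(S(S(S(S(S(add(S(add(SZ, SZ)), mul(Z, add(SSZ, SZ)))))))))
  →43  S(S(S(S(S(S(S(add(add(SZ, SZ), mul(Z, add(SSZ, SZ))))))))))
  →44  S(S(S(S(S(S(S(add(S(add(Z, SZ)), mul(Z, add(SSZ, SZ))))))))))
  →45  S(S(S(S(S(S(S(S(add(add(Z, SZ), mul(Z, add(SSZ, SZ)))))))))))
  →46  S(S(S(S(S(S(S(S(add(SZ, mul(Z, add(SSZ, SZ)))))))))))
  →47  S(S(S(S(S(S(S(S(S(add(Z, mul(Z, add(SSZ, SZ))))))))))))
  →48  S(S(S(S(S(S(S(S(S(mul(Z, add(SSZ, SZ)))))))))))
  →49  S^9(Z)

Term B:
  start: add(mul(SSZ, SSSZ), mul(SSZ, Z))
  →1  add(add(SSSZ, mul(SZ, SSSZ)), mul(SSZ, Z))
  →2  add(S(add(SSZ, mul(SZ, SSSZ))), mul(SSZ, Z))
  →3  S(add(add(SSZ, mul(SZ, SSSZ)), mul(SSZ, Z)))
  →4  S(add(S(add(SZ, mul(SZ, SSSZ))), mul(SSZ, Z)))
  →5  S(S(add(add(SZ, mul(SZ, SSSZ)), mul(SSZ, Z))))
  →6  S(S(add(S(add(Z, mul(SZ, SSSZ))), mul(SSZ, Z))))
  →7  S(S(S(add(add(Z, mul(SZ, SSSZ)), mul(SSZ, Z)))))
  →8  S(S(S(add(mul(SZ, SSSZ), mul(SSZ, Z)))))
  →9  S(S(S(add(add(SSSZ, mul(Z, SSSZ)), mul(SSZ, Z)))))
  →10  S(S(S(add(S(add(SSZ, mul(Z, SSSZ))), mul(SSZ, Z)))))
  →11  S(S(S(S(add(add(SSZ, mul(Z, SSSZ)), mul(SSZ, Z))))))
  →12  S(S(S(S(add(S(add(SZ, mul(Z, SSSZ))), mul(SSZ, Z))))))
  →13  S(S(S(S(S(add(add(SZ, mul(Z, SSSZ)), mul(SSZ, Z)))))))
  →14  S(S(S(S(S(add(S(add(Z, mul(Z, SSSZ))), mul(SSZ, Z)))))))
  →15  S(S(S(S(S(S(add(add(Z, mul(Z, SSSZ)), mul(SSZ, Z))))))))
  →16  S(S(S(S(S(S(add(mul(Z, SSSZ), mul(SSZ, Z))))))))
  →17  S(S(S(S(S(S(add(Z, mul(SSZ, Z))))))))
  →18  S(S(S(S(S(S(mul(SSZ, Z)))))))
  →19  S(S(S(S(S(S(add(Z, mul(SZ, Z))))))))
  →20  S(S(S(S(S(S(mul(SZ, Z)))))))
  →21  S(S(S(S(S(S(add(Z, mul(Z, Z))))))))
  →22  S(S(S(S(S(S(mul(Z, Z)))))))
  →23  S^6(Z)

Answer: DIFFERENT — A ⇓ S^9(Z), B ⇓ S^6(Z)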